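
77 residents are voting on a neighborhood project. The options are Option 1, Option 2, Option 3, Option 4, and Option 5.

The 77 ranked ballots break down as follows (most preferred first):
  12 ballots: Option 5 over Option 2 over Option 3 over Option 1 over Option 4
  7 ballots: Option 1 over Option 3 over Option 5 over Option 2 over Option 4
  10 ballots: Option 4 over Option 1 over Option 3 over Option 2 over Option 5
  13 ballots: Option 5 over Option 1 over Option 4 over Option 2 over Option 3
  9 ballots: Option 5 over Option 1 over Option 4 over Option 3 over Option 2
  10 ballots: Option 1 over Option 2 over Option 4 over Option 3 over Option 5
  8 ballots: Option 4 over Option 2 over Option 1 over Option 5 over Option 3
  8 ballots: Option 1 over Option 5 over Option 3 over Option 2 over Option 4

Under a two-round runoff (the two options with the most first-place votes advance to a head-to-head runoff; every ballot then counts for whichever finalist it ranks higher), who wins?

Option 1

Round 1 first-place votes: Option 1 25, Option 2 0, Option 3 0, Option 4 18, Option 5 34. Option 5 and Option 1 advance.
Runoff: Option 5 is ranked above Option 1 on 34 ballots, Option 1 above Option 5 on 43.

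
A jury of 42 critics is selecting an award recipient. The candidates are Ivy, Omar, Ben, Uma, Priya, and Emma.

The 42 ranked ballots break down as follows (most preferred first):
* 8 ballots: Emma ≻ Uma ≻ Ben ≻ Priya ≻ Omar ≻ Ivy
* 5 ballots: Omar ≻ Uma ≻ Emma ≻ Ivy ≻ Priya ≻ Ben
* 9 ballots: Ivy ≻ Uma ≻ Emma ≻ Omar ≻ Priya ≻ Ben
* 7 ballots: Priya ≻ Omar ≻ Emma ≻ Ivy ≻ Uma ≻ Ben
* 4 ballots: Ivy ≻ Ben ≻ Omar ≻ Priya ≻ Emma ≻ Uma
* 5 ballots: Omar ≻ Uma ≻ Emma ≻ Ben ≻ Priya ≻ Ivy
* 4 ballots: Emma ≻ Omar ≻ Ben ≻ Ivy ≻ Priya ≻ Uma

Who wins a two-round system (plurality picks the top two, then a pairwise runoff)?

Round 1 first-place votes: Ivy 13, Omar 10, Ben 0, Uma 0, Priya 7, Emma 12. Ivy and Emma advance.
Runoff: Ivy is ranked above Emma on 13 ballots, Emma above Ivy on 29.

Emma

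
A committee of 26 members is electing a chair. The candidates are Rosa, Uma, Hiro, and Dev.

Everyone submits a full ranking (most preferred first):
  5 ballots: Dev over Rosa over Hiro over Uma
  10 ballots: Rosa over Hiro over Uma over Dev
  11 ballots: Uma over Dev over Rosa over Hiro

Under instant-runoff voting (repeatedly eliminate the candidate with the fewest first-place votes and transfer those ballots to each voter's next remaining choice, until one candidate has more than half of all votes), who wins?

Round 1: Rosa 10, Uma 11, Hiro 0, Dev 5. Hiro eliminated.
Round 2: Rosa 10, Uma 11, Dev 5. Dev eliminated.
Round 3: Rosa 15, Uma 11. Rosa has a majority (≥14).

Rosa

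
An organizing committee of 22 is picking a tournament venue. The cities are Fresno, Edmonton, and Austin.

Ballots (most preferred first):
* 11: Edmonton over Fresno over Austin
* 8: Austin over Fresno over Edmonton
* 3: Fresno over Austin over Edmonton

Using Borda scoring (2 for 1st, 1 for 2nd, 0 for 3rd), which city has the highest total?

Fresno

Fresno: 11×1 + 8×1 + 3×2 = 25
Edmonton: 11×2 + 8×0 + 3×0 = 22
Austin: 11×0 + 8×2 + 3×1 = 19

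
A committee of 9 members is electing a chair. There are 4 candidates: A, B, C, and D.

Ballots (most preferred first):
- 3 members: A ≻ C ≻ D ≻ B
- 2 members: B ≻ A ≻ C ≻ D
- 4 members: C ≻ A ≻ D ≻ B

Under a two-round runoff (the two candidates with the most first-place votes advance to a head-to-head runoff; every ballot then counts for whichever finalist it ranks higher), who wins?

A

Round 1 first-place votes: A 3, B 2, C 4, D 0. C and A advance.
Runoff: C is ranked above A on 4 ballots, A above C on 5.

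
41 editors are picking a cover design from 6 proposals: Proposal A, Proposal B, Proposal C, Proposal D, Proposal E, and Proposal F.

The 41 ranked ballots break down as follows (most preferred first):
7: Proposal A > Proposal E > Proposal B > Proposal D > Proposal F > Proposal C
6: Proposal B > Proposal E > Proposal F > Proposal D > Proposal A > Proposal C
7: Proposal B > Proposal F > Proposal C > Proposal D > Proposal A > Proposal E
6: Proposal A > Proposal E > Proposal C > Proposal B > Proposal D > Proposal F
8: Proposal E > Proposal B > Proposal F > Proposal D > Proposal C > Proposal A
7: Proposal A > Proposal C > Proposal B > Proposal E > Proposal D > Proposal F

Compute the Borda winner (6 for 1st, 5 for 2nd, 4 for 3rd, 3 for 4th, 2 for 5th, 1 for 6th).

Proposal B

Proposal A: 7×6 + 6×2 + 7×2 + 6×6 + 8×1 + 7×6 = 154
Proposal B: 7×4 + 6×6 + 7×6 + 6×3 + 8×5 + 7×4 = 192
Proposal C: 7×1 + 6×1 + 7×4 + 6×4 + 8×2 + 7×5 = 116
Proposal D: 7×3 + 6×3 + 7×3 + 6×2 + 8×3 + 7×2 = 110
Proposal E: 7×5 + 6×5 + 7×1 + 6×5 + 8×6 + 7×3 = 171
Proposal F: 7×2 + 6×4 + 7×5 + 6×1 + 8×4 + 7×1 = 118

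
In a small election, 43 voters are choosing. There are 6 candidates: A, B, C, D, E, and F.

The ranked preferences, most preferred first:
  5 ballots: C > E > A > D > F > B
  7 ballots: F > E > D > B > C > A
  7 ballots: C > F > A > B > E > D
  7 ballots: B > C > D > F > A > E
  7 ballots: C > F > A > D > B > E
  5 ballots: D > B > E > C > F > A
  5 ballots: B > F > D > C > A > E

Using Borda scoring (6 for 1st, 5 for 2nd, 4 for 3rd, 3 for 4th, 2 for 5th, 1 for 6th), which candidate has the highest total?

A: 5×4 + 7×1 + 7×4 + 7×2 + 7×4 + 5×1 + 5×2 = 112
B: 5×1 + 7×3 + 7×3 + 7×6 + 7×2 + 5×5 + 5×6 = 158
C: 5×6 + 7×2 + 7×6 + 7×5 + 7×6 + 5×3 + 5×3 = 193
D: 5×3 + 7×4 + 7×1 + 7×4 + 7×3 + 5×6 + 5×4 = 149
E: 5×5 + 7×5 + 7×2 + 7×1 + 7×1 + 5×4 + 5×1 = 113
F: 5×2 + 7×6 + 7×5 + 7×3 + 7×5 + 5×2 + 5×5 = 178

C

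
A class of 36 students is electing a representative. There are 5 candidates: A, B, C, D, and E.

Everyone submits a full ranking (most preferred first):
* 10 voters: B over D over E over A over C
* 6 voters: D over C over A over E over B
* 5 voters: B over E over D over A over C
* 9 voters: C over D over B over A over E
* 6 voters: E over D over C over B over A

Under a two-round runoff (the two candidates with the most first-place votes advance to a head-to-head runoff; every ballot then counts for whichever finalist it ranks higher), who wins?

C

Round 1 first-place votes: A 0, B 15, C 9, D 6, E 6. B and C advance.
Runoff: B is ranked above C on 15 ballots, C above B on 21.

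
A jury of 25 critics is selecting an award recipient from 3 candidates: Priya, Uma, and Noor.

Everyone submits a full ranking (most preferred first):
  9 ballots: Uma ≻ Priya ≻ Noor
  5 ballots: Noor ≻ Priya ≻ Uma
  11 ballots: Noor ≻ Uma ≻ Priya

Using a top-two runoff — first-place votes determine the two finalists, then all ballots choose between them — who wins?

Round 1 first-place votes: Priya 0, Uma 9, Noor 16. Noor and Uma advance.
Runoff: Noor is ranked above Uma on 16 ballots, Uma above Noor on 9.

Noor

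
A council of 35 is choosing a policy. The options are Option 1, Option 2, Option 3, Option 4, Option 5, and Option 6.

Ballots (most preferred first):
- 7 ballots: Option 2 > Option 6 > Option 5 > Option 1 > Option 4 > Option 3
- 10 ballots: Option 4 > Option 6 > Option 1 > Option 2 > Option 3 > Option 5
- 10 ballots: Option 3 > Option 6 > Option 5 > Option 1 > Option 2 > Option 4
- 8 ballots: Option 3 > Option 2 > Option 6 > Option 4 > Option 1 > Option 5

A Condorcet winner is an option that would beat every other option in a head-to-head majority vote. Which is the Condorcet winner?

Option 3 vs Option 1: 18–17
Option 3 vs Option 2: 18–17
Option 3 vs Option 4: 18–17
Option 3 vs Option 5: 28–7
Option 3 vs Option 6: 18–17
Option 3 beats every other option.

Option 3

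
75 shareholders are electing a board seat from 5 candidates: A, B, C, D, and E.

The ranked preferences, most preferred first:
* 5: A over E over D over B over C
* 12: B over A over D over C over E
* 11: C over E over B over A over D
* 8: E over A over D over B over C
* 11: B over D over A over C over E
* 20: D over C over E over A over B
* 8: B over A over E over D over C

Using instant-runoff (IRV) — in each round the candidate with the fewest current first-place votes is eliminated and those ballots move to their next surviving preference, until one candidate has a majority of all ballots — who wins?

Round 1: A 5, B 31, C 11, D 20, E 8. A eliminated.
Round 2: B 31, C 11, D 20, E 13. C eliminated.
Round 3: B 31, D 20, E 24. D eliminated.
Round 4: B 31, E 44. E has a majority (≥38).

E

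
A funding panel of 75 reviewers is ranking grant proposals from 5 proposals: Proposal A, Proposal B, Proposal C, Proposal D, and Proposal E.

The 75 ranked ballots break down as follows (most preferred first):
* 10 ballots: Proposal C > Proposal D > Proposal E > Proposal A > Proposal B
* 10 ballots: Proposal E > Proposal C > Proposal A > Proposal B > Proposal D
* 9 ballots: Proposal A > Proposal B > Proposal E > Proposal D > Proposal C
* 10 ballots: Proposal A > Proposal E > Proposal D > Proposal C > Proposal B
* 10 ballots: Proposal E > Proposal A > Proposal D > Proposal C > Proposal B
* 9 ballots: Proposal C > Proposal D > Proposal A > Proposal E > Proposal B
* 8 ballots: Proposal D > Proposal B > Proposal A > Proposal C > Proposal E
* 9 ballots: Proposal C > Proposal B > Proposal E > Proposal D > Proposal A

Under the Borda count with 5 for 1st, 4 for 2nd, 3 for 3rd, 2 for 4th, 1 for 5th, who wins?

Proposal E

Proposal A: 10×2 + 10×3 + 9×5 + 10×5 + 10×4 + 9×3 + 8×3 + 9×1 = 245
Proposal B: 10×1 + 10×2 + 9×4 + 10×1 + 10×1 + 9×1 + 8×4 + 9×4 = 163
Proposal C: 10×5 + 10×4 + 9×1 + 10×2 + 10×2 + 9×5 + 8×2 + 9×5 = 245
Proposal D: 10×4 + 10×1 + 9×2 + 10×3 + 10×3 + 9×4 + 8×5 + 9×2 = 222
Proposal E: 10×3 + 10×5 + 9×3 + 10×4 + 10×5 + 9×2 + 8×1 + 9×3 = 250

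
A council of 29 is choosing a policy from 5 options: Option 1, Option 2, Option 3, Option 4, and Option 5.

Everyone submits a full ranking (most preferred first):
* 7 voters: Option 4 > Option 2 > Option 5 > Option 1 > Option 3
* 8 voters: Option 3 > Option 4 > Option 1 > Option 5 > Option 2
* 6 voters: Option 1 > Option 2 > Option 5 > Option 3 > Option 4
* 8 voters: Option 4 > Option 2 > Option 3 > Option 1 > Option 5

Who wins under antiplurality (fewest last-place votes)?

Last-place votes: Option 1 0, Option 2 8, Option 3 7, Option 4 6, Option 5 8.

Option 1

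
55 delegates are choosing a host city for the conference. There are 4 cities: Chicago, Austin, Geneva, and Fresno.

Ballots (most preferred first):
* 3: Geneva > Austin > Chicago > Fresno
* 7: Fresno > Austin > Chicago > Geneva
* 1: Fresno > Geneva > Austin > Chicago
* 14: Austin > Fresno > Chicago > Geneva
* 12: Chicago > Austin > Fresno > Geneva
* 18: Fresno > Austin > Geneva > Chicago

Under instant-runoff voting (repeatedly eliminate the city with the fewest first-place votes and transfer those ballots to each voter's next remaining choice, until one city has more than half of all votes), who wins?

Round 1: Chicago 12, Austin 14, Geneva 3, Fresno 26. Geneva eliminated.
Round 2: Chicago 12, Austin 17, Fresno 26. Chicago eliminated.
Round 3: Austin 29, Fresno 26. Austin has a majority (≥28).

Austin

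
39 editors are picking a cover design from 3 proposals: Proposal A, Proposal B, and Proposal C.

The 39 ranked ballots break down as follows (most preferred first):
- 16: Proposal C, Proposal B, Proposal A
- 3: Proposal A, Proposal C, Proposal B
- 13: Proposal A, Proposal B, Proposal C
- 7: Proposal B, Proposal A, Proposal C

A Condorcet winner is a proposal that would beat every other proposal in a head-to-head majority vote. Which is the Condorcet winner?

Proposal B vs Proposal A: 23–16
Proposal B vs Proposal C: 20–19
Proposal B beats every other proposal.

Proposal B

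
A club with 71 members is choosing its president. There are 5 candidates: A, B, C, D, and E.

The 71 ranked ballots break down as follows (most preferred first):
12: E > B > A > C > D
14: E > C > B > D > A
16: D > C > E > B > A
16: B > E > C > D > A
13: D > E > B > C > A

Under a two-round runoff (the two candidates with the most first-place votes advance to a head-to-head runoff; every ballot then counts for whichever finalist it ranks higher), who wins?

Round 1 first-place votes: A 0, B 16, C 0, D 29, E 26. D and E advance.
Runoff: D is ranked above E on 29 ballots, E above D on 42.

E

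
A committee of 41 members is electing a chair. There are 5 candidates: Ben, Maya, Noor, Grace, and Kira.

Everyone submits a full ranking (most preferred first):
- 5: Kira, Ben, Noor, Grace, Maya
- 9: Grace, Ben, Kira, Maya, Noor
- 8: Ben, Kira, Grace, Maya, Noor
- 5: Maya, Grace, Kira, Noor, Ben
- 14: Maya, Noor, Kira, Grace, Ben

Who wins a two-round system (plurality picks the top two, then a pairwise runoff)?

Grace

Round 1 first-place votes: Ben 8, Maya 19, Noor 0, Grace 9, Kira 5. Maya and Grace advance.
Runoff: Maya is ranked above Grace on 19 ballots, Grace above Maya on 22.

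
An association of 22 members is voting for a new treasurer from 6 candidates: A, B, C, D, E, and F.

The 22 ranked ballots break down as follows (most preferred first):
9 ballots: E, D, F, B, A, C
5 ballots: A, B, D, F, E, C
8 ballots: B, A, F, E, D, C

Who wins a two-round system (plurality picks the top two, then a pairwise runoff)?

B

Round 1 first-place votes: A 5, B 8, C 0, D 0, E 9, F 0. E and B advance.
Runoff: E is ranked above B on 9 ballots, B above E on 13.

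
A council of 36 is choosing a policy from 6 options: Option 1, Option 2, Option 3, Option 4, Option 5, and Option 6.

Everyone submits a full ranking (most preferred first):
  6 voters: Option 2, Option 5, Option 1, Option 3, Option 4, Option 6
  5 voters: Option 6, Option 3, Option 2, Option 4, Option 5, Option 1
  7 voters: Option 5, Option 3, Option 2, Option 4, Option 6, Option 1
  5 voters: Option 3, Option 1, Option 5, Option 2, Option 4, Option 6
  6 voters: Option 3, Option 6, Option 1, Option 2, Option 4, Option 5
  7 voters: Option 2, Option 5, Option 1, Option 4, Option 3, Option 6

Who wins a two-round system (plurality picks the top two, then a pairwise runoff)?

Round 1 first-place votes: Option 1 0, Option 2 13, Option 3 11, Option 4 0, Option 5 7, Option 6 5. Option 2 and Option 3 advance.
Runoff: Option 2 is ranked above Option 3 on 13 ballots, Option 3 above Option 2 on 23.

Option 3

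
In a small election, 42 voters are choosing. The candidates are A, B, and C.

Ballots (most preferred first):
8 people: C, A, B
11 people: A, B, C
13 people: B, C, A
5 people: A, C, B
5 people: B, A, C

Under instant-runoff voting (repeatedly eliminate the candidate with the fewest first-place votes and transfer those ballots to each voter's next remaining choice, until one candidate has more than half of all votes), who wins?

Round 1: A 16, B 18, C 8. C eliminated.
Round 2: A 24, B 18. A has a majority (≥22).

A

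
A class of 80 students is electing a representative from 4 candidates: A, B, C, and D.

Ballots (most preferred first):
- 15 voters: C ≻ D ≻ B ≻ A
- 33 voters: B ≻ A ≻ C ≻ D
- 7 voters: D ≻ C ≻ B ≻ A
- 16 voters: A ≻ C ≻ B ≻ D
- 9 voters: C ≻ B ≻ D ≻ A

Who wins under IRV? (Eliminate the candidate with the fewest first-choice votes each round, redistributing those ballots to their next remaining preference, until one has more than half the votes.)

Round 1: A 16, B 33, C 24, D 7. D eliminated.
Round 2: A 16, B 33, C 31. A eliminated.
Round 3: B 33, C 47. C has a majority (≥41).

C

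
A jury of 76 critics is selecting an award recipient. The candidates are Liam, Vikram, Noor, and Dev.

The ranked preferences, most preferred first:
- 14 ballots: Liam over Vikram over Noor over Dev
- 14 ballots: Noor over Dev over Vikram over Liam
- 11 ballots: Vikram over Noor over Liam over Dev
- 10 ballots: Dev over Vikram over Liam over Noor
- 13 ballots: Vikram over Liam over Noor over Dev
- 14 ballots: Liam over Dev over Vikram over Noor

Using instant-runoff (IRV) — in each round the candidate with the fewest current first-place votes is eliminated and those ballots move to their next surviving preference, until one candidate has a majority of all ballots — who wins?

Vikram

Round 1: Liam 28, Vikram 24, Noor 14, Dev 10. Dev eliminated.
Round 2: Liam 28, Vikram 34, Noor 14. Noor eliminated.
Round 3: Liam 28, Vikram 48. Vikram has a majority (≥39).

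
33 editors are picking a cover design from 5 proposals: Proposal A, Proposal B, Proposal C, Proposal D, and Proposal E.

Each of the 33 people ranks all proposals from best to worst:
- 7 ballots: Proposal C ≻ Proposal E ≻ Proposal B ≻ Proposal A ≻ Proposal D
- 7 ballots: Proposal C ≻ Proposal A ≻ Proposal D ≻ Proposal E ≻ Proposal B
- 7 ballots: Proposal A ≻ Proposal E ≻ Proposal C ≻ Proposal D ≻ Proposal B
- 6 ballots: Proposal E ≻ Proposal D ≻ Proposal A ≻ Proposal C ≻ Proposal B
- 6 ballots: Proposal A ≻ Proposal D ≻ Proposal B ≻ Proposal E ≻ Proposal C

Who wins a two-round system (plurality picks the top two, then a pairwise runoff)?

Proposal A

Round 1 first-place votes: Proposal A 13, Proposal B 0, Proposal C 14, Proposal D 0, Proposal E 6. Proposal C and Proposal A advance.
Runoff: Proposal C is ranked above Proposal A on 14 ballots, Proposal A above Proposal C on 19.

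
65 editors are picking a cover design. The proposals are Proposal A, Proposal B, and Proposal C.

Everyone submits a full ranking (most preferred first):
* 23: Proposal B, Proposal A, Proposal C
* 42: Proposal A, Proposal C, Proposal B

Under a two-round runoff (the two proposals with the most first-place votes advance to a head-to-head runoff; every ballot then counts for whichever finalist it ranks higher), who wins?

Proposal A

Round 1 first-place votes: Proposal A 42, Proposal B 23, Proposal C 0. Proposal A and Proposal B advance.
Runoff: Proposal A is ranked above Proposal B on 42 ballots, Proposal B above Proposal A on 23.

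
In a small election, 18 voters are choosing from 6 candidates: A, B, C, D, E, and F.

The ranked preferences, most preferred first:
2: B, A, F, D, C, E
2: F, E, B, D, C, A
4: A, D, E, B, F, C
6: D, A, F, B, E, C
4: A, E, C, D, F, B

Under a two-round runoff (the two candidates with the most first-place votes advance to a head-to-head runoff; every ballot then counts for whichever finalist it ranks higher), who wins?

Round 1 first-place votes: A 8, B 2, C 0, D 6, E 0, F 2. A and D advance.
Runoff: A is ranked above D on 10 ballots, D above A on 8.

A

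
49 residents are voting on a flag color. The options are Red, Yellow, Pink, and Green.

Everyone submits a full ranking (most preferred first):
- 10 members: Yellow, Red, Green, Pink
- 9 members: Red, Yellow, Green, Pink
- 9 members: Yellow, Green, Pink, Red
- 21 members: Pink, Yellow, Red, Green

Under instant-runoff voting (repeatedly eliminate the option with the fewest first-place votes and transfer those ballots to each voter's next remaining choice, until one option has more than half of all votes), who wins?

Yellow

Round 1: Red 9, Yellow 19, Pink 21, Green 0. Green eliminated.
Round 2: Red 9, Yellow 19, Pink 21. Red eliminated.
Round 3: Yellow 28, Pink 21. Yellow has a majority (≥25).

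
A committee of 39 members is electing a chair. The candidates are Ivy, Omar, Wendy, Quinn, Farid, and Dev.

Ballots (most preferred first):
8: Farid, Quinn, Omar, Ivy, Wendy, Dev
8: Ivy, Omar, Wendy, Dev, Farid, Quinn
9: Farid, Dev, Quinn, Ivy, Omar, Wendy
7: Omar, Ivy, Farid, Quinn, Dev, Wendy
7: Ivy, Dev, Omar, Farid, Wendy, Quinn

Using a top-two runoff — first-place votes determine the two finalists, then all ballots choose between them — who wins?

Round 1 first-place votes: Ivy 15, Omar 7, Wendy 0, Quinn 0, Farid 17, Dev 0. Farid and Ivy advance.
Runoff: Farid is ranked above Ivy on 17 ballots, Ivy above Farid on 22.

Ivy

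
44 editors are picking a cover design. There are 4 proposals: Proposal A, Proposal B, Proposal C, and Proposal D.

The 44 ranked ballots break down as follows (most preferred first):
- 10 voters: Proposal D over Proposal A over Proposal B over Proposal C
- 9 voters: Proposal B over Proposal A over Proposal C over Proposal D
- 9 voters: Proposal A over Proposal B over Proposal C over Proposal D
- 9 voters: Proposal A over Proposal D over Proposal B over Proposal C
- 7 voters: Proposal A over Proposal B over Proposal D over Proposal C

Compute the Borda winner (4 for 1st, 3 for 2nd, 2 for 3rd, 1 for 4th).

Proposal A

Proposal A: 10×3 + 9×3 + 9×4 + 9×4 + 7×4 = 157
Proposal B: 10×2 + 9×4 + 9×3 + 9×2 + 7×3 = 122
Proposal C: 10×1 + 9×2 + 9×2 + 9×1 + 7×1 = 62
Proposal D: 10×4 + 9×1 + 9×1 + 9×3 + 7×2 = 99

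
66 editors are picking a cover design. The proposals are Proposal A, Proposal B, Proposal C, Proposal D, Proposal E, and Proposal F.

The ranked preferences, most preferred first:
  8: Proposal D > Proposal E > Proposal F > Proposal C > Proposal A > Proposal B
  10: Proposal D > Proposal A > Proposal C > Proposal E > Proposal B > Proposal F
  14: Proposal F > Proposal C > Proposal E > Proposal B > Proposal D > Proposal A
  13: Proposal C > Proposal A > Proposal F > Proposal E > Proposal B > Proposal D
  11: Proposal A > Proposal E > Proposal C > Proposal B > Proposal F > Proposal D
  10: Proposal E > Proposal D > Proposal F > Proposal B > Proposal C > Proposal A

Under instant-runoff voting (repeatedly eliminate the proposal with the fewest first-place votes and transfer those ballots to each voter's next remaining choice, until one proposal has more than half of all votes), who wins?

Proposal C

Round 1: Proposal A 11, Proposal B 0, Proposal C 13, Proposal D 18, Proposal E 10, Proposal F 14. Proposal B eliminated.
Round 2: Proposal A 11, Proposal C 13, Proposal D 18, Proposal E 10, Proposal F 14. Proposal E eliminated.
Round 3: Proposal A 11, Proposal C 13, Proposal D 28, Proposal F 14. Proposal A eliminated.
Round 4: Proposal C 24, Proposal D 28, Proposal F 14. Proposal F eliminated.
Round 5: Proposal C 38, Proposal D 28. Proposal C has a majority (≥34).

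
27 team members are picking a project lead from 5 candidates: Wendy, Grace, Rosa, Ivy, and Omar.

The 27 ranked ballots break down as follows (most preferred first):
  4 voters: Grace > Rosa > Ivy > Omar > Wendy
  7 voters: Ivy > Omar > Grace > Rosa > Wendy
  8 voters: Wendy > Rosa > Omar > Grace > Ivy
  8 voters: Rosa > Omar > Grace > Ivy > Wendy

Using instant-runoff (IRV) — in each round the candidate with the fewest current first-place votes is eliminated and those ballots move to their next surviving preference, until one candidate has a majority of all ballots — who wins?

Round 1: Wendy 8, Grace 4, Rosa 8, Ivy 7, Omar 0. Omar eliminated.
Round 2: Wendy 8, Grace 4, Rosa 8, Ivy 7. Grace eliminated.
Round 3: Wendy 8, Rosa 12, Ivy 7. Ivy eliminated.
Round 4: Wendy 8, Rosa 19. Rosa has a majority (≥14).

Rosa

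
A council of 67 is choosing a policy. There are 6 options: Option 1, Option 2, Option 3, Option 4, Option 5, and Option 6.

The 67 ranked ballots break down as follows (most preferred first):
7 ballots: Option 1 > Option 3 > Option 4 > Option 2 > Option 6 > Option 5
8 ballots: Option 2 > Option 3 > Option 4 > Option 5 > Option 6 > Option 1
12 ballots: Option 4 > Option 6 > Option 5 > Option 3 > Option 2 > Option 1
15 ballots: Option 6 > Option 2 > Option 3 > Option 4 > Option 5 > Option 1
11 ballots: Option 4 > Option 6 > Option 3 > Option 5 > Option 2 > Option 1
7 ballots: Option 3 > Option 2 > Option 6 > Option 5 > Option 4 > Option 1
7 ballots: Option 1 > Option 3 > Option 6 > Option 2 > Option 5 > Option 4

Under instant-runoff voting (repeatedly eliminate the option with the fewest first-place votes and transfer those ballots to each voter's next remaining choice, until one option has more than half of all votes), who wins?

Option 4

Round 1: Option 1 14, Option 2 8, Option 3 7, Option 4 23, Option 5 0, Option 6 15. Option 5 eliminated.
Round 2: Option 1 14, Option 2 8, Option 3 7, Option 4 23, Option 6 15. Option 3 eliminated.
Round 3: Option 1 14, Option 2 15, Option 4 23, Option 6 15. Option 1 eliminated.
Round 4: Option 2 15, Option 4 30, Option 6 22. Option 2 eliminated.
Round 5: Option 4 38, Option 6 29. Option 4 has a majority (≥34).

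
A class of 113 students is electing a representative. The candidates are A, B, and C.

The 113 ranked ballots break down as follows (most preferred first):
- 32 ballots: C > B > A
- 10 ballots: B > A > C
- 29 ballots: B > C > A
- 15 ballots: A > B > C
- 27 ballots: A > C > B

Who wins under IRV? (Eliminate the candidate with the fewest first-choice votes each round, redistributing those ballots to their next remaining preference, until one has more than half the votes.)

Round 1: A 42, B 39, C 32. C eliminated.
Round 2: A 42, B 71. B has a majority (≥57).

B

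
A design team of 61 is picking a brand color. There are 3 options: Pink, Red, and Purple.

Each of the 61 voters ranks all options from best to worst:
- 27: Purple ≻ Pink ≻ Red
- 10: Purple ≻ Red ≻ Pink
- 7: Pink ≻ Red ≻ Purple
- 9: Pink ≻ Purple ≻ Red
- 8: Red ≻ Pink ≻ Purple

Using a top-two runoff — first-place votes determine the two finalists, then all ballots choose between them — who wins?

Purple

Round 1 first-place votes: Pink 16, Red 8, Purple 37. Purple and Pink advance.
Runoff: Purple is ranked above Pink on 37 ballots, Pink above Purple on 24.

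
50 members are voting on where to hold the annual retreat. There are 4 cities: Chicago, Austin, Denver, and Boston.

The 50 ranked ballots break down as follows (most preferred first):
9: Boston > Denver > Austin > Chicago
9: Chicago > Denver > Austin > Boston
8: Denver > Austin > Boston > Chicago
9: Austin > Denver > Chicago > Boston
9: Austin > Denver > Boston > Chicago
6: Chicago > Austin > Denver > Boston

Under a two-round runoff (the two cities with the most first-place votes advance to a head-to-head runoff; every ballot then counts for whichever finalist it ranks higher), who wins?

Round 1 first-place votes: Chicago 15, Austin 18, Denver 8, Boston 9. Austin and Chicago advance.
Runoff: Austin is ranked above Chicago on 35 ballots, Chicago above Austin on 15.

Austin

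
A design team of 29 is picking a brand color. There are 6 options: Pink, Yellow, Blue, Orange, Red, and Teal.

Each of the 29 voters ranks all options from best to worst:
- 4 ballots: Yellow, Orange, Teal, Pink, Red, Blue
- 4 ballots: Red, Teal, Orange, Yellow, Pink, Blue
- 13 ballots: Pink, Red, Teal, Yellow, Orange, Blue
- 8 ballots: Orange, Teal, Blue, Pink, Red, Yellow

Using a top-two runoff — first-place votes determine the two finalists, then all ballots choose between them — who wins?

Round 1 first-place votes: Pink 13, Yellow 4, Blue 0, Orange 8, Red 4, Teal 0. Pink and Orange advance.
Runoff: Pink is ranked above Orange on 13 ballots, Orange above Pink on 16.

Orange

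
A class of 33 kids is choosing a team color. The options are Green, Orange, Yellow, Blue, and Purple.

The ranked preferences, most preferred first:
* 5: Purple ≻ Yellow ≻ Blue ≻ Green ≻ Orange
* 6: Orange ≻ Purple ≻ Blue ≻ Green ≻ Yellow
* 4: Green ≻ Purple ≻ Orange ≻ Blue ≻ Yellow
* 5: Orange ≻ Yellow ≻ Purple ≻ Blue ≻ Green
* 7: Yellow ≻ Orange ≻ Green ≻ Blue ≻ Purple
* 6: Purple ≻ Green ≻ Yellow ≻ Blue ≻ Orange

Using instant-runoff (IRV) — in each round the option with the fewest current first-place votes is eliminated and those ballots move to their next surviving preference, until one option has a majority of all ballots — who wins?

Orange

Round 1: Green 4, Orange 11, Yellow 7, Blue 0, Purple 11. Blue eliminated.
Round 2: Green 4, Orange 11, Yellow 7, Purple 11. Green eliminated.
Round 3: Orange 11, Yellow 7, Purple 15. Yellow eliminated.
Round 4: Orange 18, Purple 15. Orange has a majority (≥17).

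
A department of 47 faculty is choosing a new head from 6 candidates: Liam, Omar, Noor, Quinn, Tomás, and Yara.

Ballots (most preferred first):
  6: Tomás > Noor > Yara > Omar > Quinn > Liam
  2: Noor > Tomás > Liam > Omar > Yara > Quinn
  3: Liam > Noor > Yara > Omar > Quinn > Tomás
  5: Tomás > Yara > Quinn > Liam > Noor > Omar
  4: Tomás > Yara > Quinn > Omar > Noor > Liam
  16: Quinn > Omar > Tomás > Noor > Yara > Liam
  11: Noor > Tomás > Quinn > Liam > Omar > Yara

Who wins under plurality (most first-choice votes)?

First-place votes: Liam 3, Omar 0, Noor 13, Quinn 16, Tomás 15, Yara 0.

Quinn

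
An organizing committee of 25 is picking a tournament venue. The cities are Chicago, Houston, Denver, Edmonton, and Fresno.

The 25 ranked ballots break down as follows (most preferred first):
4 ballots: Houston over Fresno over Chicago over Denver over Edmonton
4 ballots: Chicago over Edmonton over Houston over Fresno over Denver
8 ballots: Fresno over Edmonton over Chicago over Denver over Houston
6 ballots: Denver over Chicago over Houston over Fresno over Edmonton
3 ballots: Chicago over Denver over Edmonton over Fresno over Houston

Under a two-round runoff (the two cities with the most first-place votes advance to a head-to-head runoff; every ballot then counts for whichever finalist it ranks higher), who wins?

Chicago

Round 1 first-place votes: Chicago 7, Houston 4, Denver 6, Edmonton 0, Fresno 8. Fresno and Chicago advance.
Runoff: Fresno is ranked above Chicago on 12 ballots, Chicago above Fresno on 13.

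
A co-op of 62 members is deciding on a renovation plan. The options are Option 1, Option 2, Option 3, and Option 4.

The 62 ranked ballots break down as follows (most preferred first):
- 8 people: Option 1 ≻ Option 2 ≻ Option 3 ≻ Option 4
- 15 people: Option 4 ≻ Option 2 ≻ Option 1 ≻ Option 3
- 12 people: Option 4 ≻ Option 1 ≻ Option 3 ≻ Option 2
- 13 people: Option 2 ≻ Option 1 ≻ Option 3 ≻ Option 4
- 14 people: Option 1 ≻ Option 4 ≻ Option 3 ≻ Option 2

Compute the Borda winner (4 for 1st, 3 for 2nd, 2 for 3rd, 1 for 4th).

Option 1: 8×4 + 15×2 + 12×3 + 13×3 + 14×4 = 193
Option 2: 8×3 + 15×3 + 12×1 + 13×4 + 14×1 = 147
Option 3: 8×2 + 15×1 + 12×2 + 13×2 + 14×2 = 109
Option 4: 8×1 + 15×4 + 12×4 + 13×1 + 14×3 = 171

Option 1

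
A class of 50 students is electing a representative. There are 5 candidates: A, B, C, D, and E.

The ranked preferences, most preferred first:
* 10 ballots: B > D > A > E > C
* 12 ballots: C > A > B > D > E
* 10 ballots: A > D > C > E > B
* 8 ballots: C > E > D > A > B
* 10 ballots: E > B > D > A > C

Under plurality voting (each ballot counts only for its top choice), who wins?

First-place votes: A 10, B 10, C 20, D 0, E 10.

C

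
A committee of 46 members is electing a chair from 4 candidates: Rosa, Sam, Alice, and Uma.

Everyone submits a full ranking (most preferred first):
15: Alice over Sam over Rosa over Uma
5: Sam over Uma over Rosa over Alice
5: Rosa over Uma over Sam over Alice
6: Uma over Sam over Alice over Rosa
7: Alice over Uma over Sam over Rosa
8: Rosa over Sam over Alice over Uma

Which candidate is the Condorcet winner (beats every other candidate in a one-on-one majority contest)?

Sam vs Rosa: 33–13
Sam vs Alice: 24–22
Sam vs Uma: 28–18
Sam beats every other candidate.

Sam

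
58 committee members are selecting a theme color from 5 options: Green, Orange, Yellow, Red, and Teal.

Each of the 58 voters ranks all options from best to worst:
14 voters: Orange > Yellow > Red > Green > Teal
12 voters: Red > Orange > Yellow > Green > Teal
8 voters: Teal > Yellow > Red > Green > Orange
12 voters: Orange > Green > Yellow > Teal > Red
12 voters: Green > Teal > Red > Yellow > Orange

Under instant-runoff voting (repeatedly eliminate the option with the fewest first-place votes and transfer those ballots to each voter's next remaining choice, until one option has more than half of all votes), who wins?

Red

Round 1: Green 12, Orange 26, Yellow 0, Red 12, Teal 8. Yellow eliminated.
Round 2: Green 12, Orange 26, Red 12, Teal 8. Teal eliminated.
Round 3: Green 12, Orange 26, Red 20. Green eliminated.
Round 4: Orange 26, Red 32. Red has a majority (≥30).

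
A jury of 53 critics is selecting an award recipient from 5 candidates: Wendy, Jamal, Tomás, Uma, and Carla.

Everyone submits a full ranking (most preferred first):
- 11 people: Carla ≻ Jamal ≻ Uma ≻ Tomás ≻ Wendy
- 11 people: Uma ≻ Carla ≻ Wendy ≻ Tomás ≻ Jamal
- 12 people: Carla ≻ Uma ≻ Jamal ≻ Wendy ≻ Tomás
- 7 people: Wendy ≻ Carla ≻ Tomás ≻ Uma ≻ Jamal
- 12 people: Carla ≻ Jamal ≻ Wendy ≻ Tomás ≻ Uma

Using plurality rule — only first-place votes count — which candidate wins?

First-place votes: Wendy 7, Jamal 0, Tomás 0, Uma 11, Carla 35.

Carla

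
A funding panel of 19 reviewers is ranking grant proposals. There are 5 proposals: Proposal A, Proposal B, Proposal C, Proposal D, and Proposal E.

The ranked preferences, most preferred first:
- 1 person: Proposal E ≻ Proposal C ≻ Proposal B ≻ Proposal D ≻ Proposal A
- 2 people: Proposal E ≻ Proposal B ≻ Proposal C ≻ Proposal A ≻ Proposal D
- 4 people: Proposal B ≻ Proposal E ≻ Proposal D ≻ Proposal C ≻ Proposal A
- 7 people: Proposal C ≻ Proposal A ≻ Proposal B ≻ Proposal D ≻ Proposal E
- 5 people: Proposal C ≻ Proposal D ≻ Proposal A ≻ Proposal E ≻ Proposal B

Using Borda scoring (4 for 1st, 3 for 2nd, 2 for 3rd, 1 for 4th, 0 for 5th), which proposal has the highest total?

Proposal C

Proposal A: 1×0 + 2×1 + 4×0 + 7×3 + 5×2 = 33
Proposal B: 1×2 + 2×3 + 4×4 + 7×2 + 5×0 = 38
Proposal C: 1×3 + 2×2 + 4×1 + 7×4 + 5×4 = 59
Proposal D: 1×1 + 2×0 + 4×2 + 7×1 + 5×3 = 31
Proposal E: 1×4 + 2×4 + 4×3 + 7×0 + 5×1 = 29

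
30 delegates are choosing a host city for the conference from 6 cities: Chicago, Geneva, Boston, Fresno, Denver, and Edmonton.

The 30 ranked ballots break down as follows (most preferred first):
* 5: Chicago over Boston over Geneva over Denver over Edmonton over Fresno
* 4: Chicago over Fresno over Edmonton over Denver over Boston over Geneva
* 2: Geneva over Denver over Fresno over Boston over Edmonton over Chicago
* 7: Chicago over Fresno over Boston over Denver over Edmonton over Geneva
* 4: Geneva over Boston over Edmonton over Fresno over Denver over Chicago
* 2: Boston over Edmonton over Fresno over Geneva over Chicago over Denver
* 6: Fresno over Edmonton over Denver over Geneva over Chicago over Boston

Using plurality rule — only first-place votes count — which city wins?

First-place votes: Chicago 16, Geneva 6, Boston 2, Fresno 6, Denver 0, Edmonton 0.

Chicago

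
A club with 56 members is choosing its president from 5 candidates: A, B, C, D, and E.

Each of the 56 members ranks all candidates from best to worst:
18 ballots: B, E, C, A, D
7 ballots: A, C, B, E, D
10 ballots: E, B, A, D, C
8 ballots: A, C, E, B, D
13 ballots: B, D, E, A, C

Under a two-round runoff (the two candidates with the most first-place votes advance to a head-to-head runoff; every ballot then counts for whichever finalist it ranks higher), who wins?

Round 1 first-place votes: A 15, B 31, C 0, D 0, E 10. B and A advance.
Runoff: B is ranked above A on 41 ballots, A above B on 15.

B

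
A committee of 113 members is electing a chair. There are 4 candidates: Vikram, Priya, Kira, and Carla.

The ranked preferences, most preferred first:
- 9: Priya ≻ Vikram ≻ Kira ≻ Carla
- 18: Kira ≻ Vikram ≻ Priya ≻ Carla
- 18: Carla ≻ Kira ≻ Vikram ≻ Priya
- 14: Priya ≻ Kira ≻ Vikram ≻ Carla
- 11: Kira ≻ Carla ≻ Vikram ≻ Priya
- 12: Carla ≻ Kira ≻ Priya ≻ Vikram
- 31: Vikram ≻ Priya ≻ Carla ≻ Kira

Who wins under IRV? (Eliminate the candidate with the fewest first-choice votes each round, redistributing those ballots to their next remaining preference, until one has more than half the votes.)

Kira

Round 1: Vikram 31, Priya 23, Kira 29, Carla 30. Priya eliminated.
Round 2: Vikram 40, Kira 43, Carla 30. Carla eliminated.
Round 3: Vikram 40, Kira 73. Kira has a majority (≥57).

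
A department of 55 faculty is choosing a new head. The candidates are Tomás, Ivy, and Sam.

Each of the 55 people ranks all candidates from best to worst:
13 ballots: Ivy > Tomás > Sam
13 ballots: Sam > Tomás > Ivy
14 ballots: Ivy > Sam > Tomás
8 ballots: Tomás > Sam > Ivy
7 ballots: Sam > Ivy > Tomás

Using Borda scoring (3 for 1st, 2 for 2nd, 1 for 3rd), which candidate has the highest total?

Sam

Tomás: 13×2 + 13×2 + 14×1 + 8×3 + 7×1 = 97
Ivy: 13×3 + 13×1 + 14×3 + 8×1 + 7×2 = 116
Sam: 13×1 + 13×3 + 14×2 + 8×2 + 7×3 = 117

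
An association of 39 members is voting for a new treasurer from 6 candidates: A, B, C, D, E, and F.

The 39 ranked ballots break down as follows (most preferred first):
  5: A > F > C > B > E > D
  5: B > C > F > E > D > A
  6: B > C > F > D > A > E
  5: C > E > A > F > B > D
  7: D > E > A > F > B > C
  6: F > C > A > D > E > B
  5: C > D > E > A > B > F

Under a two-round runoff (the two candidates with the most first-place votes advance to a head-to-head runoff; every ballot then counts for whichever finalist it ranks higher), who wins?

C

Round 1 first-place votes: A 5, B 11, C 10, D 7, E 0, F 6. B and C advance.
Runoff: B is ranked above C on 18 ballots, C above B on 21.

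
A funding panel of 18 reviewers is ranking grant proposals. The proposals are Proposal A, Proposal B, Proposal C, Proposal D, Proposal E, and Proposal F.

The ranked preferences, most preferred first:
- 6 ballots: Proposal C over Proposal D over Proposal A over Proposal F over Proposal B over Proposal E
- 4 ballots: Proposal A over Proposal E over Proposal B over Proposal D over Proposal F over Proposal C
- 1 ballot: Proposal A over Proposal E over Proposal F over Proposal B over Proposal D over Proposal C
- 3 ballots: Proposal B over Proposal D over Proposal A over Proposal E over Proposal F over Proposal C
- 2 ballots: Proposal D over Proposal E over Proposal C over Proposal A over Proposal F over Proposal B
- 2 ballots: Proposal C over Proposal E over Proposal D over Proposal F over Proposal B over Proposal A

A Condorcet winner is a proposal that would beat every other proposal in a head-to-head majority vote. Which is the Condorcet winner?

Proposal D vs Proposal A: 13–5
Proposal D vs Proposal B: 10–8
Proposal D vs Proposal C: 10–8
Proposal D vs Proposal E: 11–7
Proposal D vs Proposal F: 17–1
Proposal D beats every other proposal.

Proposal D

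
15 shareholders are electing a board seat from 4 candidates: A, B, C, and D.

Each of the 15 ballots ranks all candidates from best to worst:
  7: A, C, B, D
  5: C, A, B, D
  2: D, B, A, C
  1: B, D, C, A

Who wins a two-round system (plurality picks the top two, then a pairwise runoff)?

A

Round 1 first-place votes: A 7, B 1, C 5, D 2. A and C advance.
Runoff: A is ranked above C on 9 ballots, C above A on 6.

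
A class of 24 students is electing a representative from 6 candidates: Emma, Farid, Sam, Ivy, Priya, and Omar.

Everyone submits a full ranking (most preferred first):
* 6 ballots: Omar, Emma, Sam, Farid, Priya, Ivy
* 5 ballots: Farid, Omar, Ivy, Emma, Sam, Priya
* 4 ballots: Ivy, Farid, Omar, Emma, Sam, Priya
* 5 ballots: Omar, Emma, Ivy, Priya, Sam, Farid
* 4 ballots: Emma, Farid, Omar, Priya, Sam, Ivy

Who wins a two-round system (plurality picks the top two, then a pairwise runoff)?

Round 1 first-place votes: Emma 4, Farid 5, Sam 0, Ivy 4, Priya 0, Omar 11. Omar and Farid advance.
Runoff: Omar is ranked above Farid on 11 ballots, Farid above Omar on 13.

Farid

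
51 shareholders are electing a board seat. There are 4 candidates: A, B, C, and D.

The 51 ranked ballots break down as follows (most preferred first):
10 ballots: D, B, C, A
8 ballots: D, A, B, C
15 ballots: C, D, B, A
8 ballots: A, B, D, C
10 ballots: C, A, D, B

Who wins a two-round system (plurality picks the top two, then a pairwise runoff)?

D

Round 1 first-place votes: A 8, B 0, C 25, D 18. C and D advance.
Runoff: C is ranked above D on 25 ballots, D above C on 26.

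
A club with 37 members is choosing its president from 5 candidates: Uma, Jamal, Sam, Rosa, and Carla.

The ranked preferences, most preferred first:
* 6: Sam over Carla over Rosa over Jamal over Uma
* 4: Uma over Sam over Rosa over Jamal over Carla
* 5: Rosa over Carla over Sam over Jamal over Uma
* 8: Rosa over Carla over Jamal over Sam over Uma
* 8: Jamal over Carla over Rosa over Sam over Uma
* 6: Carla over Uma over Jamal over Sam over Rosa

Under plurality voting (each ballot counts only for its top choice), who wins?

First-place votes: Uma 4, Jamal 8, Sam 6, Rosa 13, Carla 6.

Rosa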